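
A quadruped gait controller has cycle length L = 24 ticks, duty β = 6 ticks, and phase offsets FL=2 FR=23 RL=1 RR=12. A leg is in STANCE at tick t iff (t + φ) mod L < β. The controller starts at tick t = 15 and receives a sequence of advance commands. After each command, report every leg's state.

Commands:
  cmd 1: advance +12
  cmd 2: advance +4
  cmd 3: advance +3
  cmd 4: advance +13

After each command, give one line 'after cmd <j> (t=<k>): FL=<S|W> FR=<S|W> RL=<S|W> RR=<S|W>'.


after cmd 1 (t=27): FL=S FR=S RL=S RR=W
after cmd 2 (t=31): FL=W FR=W RL=W RR=W
after cmd 3 (t=34): FL=W FR=W RL=W RR=W
after cmd 4 (t=47): FL=S FR=W RL=S RR=W

start t=15: FL=W FR=W RL=W RR=S
cmd 1: advance +12 → t=27, phase=(5,2,4,15) → FL=S FR=S RL=S RR=W
cmd 2: advance +4 → t=31, phase=(9,6,8,19) → FL=W FR=W RL=W RR=W
cmd 3: advance +3 → t=34, phase=(12,9,11,22) → FL=W FR=W RL=W RR=W
cmd 4: advance +13 → t=47, phase=(1,22,0,11) → FL=S FR=W RL=S RR=W


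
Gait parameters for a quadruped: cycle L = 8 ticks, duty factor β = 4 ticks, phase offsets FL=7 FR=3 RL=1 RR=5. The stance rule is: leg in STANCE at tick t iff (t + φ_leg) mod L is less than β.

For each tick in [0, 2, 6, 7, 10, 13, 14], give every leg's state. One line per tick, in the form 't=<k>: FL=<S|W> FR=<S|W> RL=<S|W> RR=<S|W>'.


t=0: FL=W FR=S RL=S RR=W
t=2: FL=S FR=W RL=S RR=W
t=6: FL=W FR=S RL=W RR=S
t=7: FL=W FR=S RL=S RR=W
t=10: FL=S FR=W RL=S RR=W
t=13: FL=W FR=S RL=W RR=S
t=14: FL=W FR=S RL=W RR=S

t=0: phase=(7,3,1,5) vs β=4 → FL=W FR=S RL=S RR=W
t=2: phase=(1,5,3,7) vs β=4 → FL=S FR=W RL=S RR=W
t=6: phase=(5,1,7,3) vs β=4 → FL=W FR=S RL=W RR=S
t=7: phase=(6,2,0,4) vs β=4 → FL=W FR=S RL=S RR=W
t=10: phase=(1,5,3,7) vs β=4 → FL=S FR=W RL=S RR=W
t=13: phase=(4,0,6,2) vs β=4 → FL=W FR=S RL=W RR=S
t=14: phase=(5,1,7,3) vs β=4 → FL=W FR=S RL=W RR=S


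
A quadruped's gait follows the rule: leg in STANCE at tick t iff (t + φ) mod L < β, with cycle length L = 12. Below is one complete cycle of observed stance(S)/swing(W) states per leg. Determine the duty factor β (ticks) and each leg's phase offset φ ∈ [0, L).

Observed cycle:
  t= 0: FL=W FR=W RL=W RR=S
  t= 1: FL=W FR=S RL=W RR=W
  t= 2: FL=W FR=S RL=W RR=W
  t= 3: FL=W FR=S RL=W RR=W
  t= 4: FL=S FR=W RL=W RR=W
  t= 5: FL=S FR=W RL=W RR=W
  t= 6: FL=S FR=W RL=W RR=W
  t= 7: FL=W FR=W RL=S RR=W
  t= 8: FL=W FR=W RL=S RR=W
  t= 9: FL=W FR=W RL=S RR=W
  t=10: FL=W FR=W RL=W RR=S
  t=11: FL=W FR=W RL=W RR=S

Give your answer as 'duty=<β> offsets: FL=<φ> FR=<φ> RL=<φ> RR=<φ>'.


duty β = stance ticks per leg = 3
FL: stance ticks = 3; W→S at t=4 → φ=8
FR: stance ticks = 3; W→S at t=1 → φ=11
RL: stance ticks = 3; W→S at t=7 → φ=5
RR: stance ticks = 3; W→S at t=10 → φ=2

duty=3 offsets: FL=8 FR=11 RL=5 RR=2


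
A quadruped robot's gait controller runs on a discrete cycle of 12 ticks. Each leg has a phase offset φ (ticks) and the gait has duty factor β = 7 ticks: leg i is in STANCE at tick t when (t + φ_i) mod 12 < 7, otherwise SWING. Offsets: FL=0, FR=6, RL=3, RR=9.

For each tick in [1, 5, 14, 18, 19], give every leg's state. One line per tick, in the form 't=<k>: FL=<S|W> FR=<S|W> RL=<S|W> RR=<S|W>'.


t=1: phase=(1,7,4,10) vs β=7 → FL=S FR=W RL=S RR=W
t=5: phase=(5,11,8,2) vs β=7 → FL=S FR=W RL=W RR=S
t=14: phase=(2,8,5,11) vs β=7 → FL=S FR=W RL=S RR=W
t=18: phase=(6,0,9,3) vs β=7 → FL=S FR=S RL=W RR=S
t=19: phase=(7,1,10,4) vs β=7 → FL=W FR=S RL=W RR=S

t=1: FL=S FR=W RL=S RR=W
t=5: FL=S FR=W RL=W RR=S
t=14: FL=S FR=W RL=S RR=W
t=18: FL=S FR=S RL=W RR=S
t=19: FL=W FR=S RL=W RR=S


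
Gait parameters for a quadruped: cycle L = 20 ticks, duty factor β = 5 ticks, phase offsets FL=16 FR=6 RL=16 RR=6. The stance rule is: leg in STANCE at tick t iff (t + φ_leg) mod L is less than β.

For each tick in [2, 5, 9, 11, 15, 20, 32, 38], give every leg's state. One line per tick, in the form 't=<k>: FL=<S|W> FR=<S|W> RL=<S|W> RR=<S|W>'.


t=2: FL=W FR=W RL=W RR=W
t=5: FL=S FR=W RL=S RR=W
t=9: FL=W FR=W RL=W RR=W
t=11: FL=W FR=W RL=W RR=W
t=15: FL=W FR=S RL=W RR=S
t=20: FL=W FR=W RL=W RR=W
t=32: FL=W FR=W RL=W RR=W
t=38: FL=W FR=S RL=W RR=S

t=2: phase=(18,8,18,8) vs β=5 → FL=W FR=W RL=W RR=W
t=5: phase=(1,11,1,11) vs β=5 → FL=S FR=W RL=S RR=W
t=9: phase=(5,15,5,15) vs β=5 → FL=W FR=W RL=W RR=W
t=11: phase=(7,17,7,17) vs β=5 → FL=W FR=W RL=W RR=W
t=15: phase=(11,1,11,1) vs β=5 → FL=W FR=S RL=W RR=S
t=20: phase=(16,6,16,6) vs β=5 → FL=W FR=W RL=W RR=W
t=32: phase=(8,18,8,18) vs β=5 → FL=W FR=W RL=W RR=W
t=38: phase=(14,4,14,4) vs β=5 → FL=W FR=S RL=W RR=S


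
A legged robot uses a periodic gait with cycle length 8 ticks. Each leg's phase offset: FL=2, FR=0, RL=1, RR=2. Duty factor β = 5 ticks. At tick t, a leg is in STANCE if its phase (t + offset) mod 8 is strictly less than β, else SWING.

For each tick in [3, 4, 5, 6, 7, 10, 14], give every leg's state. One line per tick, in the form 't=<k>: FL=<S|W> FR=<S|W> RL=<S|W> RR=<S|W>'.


t=3: phase=(5,3,4,5) vs β=5 → FL=W FR=S RL=S RR=W
t=4: phase=(6,4,5,6) vs β=5 → FL=W FR=S RL=W RR=W
t=5: phase=(7,5,6,7) vs β=5 → FL=W FR=W RL=W RR=W
t=6: phase=(0,6,7,0) vs β=5 → FL=S FR=W RL=W RR=S
t=7: phase=(1,7,0,1) vs β=5 → FL=S FR=W RL=S RR=S
t=10: phase=(4,2,3,4) vs β=5 → FL=S FR=S RL=S RR=S
t=14: phase=(0,6,7,0) vs β=5 → FL=S FR=W RL=W RR=S

t=3: FL=W FR=S RL=S RR=W
t=4: FL=W FR=S RL=W RR=W
t=5: FL=W FR=W RL=W RR=W
t=6: FL=S FR=W RL=W RR=S
t=7: FL=S FR=W RL=S RR=S
t=10: FL=S FR=S RL=S RR=S
t=14: FL=S FR=W RL=W RR=S


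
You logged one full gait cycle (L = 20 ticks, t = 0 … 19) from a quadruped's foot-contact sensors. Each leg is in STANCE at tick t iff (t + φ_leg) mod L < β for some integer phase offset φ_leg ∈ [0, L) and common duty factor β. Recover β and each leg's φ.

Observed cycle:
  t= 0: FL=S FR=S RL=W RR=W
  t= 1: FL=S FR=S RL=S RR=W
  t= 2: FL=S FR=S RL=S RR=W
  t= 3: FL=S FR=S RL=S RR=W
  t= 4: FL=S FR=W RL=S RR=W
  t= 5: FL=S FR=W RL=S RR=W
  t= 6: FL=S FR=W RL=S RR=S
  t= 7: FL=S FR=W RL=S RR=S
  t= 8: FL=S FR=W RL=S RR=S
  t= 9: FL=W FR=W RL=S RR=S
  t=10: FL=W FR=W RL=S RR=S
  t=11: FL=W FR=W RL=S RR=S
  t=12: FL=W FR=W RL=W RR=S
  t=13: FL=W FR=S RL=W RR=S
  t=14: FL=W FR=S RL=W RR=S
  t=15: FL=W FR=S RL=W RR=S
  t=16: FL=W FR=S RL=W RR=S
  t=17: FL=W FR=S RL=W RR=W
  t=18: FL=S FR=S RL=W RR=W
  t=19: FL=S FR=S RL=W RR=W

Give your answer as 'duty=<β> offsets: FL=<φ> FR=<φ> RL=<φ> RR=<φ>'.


duty=11 offsets: FL=2 FR=7 RL=19 RR=14

duty β = stance ticks per leg = 11
FL: stance ticks = 11; W→S at t=18 → φ=2
FR: stance ticks = 11; W→S at t=13 → φ=7
RL: stance ticks = 11; W→S at t=1 → φ=19
RR: stance ticks = 11; W→S at t=6 → φ=14


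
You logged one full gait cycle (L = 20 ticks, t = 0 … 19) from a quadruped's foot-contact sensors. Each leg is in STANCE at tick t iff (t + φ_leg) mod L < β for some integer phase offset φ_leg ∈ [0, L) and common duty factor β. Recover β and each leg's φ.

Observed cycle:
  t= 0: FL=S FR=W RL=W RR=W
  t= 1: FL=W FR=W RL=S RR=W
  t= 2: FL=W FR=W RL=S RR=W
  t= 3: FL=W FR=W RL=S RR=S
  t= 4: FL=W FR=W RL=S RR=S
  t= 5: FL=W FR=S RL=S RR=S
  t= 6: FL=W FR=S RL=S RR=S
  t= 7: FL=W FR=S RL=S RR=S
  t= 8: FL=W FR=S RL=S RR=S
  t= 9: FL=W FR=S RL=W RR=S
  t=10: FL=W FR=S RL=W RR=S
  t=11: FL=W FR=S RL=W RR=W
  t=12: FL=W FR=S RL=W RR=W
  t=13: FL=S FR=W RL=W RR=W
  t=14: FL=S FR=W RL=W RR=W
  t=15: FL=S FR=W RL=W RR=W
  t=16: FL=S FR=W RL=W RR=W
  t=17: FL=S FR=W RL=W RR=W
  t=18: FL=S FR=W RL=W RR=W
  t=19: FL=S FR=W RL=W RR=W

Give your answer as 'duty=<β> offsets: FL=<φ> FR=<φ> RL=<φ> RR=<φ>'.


duty β = stance ticks per leg = 8
FL: stance ticks = 8; W→S at t=13 → φ=7
FR: stance ticks = 8; W→S at t=5 → φ=15
RL: stance ticks = 8; W→S at t=1 → φ=19
RR: stance ticks = 8; W→S at t=3 → φ=17

duty=8 offsets: FL=7 FR=15 RL=19 RR=17


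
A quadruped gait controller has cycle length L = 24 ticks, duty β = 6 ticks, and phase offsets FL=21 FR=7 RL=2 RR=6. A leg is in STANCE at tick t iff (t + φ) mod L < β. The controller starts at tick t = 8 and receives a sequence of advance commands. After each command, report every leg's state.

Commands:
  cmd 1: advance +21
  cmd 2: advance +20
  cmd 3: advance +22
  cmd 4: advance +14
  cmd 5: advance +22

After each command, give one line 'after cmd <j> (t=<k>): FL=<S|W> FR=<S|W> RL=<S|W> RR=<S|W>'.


start t=8: FL=S FR=W RL=W RR=W
cmd 1: advance +21 → t=29, phase=(2,12,7,11) → FL=S FR=W RL=W RR=W
cmd 2: advance +20 → t=49, phase=(22,8,3,7) → FL=W FR=W RL=S RR=W
cmd 3: advance +22 → t=71, phase=(20,6,1,5) → FL=W FR=W RL=S RR=S
cmd 4: advance +14 → t=85, phase=(10,20,15,19) → FL=W FR=W RL=W RR=W
cmd 5: advance +22 → t=107, phase=(8,18,13,17) → FL=W FR=W RL=W RR=W

after cmd 1 (t=29): FL=S FR=W RL=W RR=W
after cmd 2 (t=49): FL=W FR=W RL=S RR=W
after cmd 3 (t=71): FL=W FR=W RL=S RR=S
after cmd 4 (t=85): FL=W FR=W RL=W RR=W
after cmd 5 (t=107): FL=W FR=W RL=W RR=W


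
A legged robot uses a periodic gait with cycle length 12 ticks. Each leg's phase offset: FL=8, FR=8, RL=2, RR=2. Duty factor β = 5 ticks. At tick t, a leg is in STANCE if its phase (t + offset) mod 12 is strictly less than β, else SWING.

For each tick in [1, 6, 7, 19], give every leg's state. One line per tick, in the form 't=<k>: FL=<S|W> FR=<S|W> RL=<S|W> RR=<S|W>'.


t=1: FL=W FR=W RL=S RR=S
t=6: FL=S FR=S RL=W RR=W
t=7: FL=S FR=S RL=W RR=W
t=19: FL=S FR=S RL=W RR=W

t=1: phase=(9,9,3,3) vs β=5 → FL=W FR=W RL=S RR=S
t=6: phase=(2,2,8,8) vs β=5 → FL=S FR=S RL=W RR=W
t=7: phase=(3,3,9,9) vs β=5 → FL=S FR=S RL=W RR=W
t=19: phase=(3,3,9,9) vs β=5 → FL=S FR=S RL=W RR=W


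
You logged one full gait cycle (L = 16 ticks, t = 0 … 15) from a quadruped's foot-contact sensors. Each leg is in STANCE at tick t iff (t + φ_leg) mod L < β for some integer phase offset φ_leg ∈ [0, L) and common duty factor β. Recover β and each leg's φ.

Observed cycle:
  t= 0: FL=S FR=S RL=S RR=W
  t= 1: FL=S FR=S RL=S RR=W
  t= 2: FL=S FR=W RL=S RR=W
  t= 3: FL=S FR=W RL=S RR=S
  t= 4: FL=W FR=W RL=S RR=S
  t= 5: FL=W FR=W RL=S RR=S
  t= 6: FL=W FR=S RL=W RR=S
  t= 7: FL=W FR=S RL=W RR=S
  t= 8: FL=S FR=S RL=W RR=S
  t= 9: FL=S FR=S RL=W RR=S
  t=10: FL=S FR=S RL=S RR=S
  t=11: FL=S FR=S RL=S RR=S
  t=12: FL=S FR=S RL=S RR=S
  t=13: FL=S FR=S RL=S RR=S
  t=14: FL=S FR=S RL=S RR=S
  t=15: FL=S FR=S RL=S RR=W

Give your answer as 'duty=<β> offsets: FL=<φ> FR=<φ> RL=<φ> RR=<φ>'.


duty β = stance ticks per leg = 12
FL: stance ticks = 12; W→S at t=8 → φ=8
FR: stance ticks = 12; W→S at t=6 → φ=10
RL: stance ticks = 12; W→S at t=10 → φ=6
RR: stance ticks = 12; W→S at t=3 → φ=13

duty=12 offsets: FL=8 FR=10 RL=6 RR=13


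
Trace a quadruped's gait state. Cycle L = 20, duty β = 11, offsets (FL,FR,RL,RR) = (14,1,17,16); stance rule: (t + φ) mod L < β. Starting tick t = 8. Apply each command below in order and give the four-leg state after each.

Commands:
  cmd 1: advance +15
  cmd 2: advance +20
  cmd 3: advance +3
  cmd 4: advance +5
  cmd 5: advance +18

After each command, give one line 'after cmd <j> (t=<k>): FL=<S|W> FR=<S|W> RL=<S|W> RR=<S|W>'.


start t=8: FL=S FR=S RL=S RR=S
cmd 1: advance +15 → t=23, phase=(17,4,0,19) → FL=W FR=S RL=S RR=W
cmd 2: advance +20 → t=43, phase=(17,4,0,19) → FL=W FR=S RL=S RR=W
cmd 3: advance +3 → t=46, phase=(0,7,3,2) → FL=S FR=S RL=S RR=S
cmd 4: advance +5 → t=51, phase=(5,12,8,7) → FL=S FR=W RL=S RR=S
cmd 5: advance +18 → t=69, phase=(3,10,6,5) → FL=S FR=S RL=S RR=S

after cmd 1 (t=23): FL=W FR=S RL=S RR=W
after cmd 2 (t=43): FL=W FR=S RL=S RR=W
after cmd 3 (t=46): FL=S FR=S RL=S RR=S
after cmd 4 (t=51): FL=S FR=W RL=S RR=S
after cmd 5 (t=69): FL=S FR=S RL=S RR=S


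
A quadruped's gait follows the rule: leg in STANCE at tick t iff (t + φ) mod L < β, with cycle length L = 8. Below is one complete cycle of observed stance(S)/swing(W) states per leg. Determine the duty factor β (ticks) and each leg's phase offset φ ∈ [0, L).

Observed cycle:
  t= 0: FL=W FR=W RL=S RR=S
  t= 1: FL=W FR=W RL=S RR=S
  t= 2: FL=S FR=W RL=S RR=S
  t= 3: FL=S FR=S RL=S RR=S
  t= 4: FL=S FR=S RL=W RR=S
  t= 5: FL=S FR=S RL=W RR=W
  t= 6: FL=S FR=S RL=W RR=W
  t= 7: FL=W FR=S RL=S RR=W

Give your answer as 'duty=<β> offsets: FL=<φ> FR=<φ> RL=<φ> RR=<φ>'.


duty=5 offsets: FL=6 FR=5 RL=1 RR=0

duty β = stance ticks per leg = 5
FL: stance ticks = 5; W→S at t=2 → φ=6
FR: stance ticks = 5; W→S at t=3 → φ=5
RL: stance ticks = 5; W→S at t=7 → φ=1
RR: stance ticks = 5; W→S at t=0 → φ=0


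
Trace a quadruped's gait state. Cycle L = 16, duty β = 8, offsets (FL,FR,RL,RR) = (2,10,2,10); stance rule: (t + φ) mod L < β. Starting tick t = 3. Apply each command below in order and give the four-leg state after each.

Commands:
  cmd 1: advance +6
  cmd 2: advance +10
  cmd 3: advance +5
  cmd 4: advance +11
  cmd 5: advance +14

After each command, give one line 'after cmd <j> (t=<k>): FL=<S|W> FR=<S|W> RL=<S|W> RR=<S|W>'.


after cmd 1 (t=9): FL=W FR=S RL=W RR=S
after cmd 2 (t=19): FL=S FR=W RL=S RR=W
after cmd 3 (t=24): FL=W FR=S RL=W RR=S
after cmd 4 (t=35): FL=S FR=W RL=S RR=W
after cmd 5 (t=49): FL=S FR=W RL=S RR=W

start t=3: FL=S FR=W RL=S RR=W
cmd 1: advance +6 → t=9, phase=(11,3,11,3) → FL=W FR=S RL=W RR=S
cmd 2: advance +10 → t=19, phase=(5,13,5,13) → FL=S FR=W RL=S RR=W
cmd 3: advance +5 → t=24, phase=(10,2,10,2) → FL=W FR=S RL=W RR=S
cmd 4: advance +11 → t=35, phase=(5,13,5,13) → FL=S FR=W RL=S RR=W
cmd 5: advance +14 → t=49, phase=(3,11,3,11) → FL=S FR=W RL=S RR=W


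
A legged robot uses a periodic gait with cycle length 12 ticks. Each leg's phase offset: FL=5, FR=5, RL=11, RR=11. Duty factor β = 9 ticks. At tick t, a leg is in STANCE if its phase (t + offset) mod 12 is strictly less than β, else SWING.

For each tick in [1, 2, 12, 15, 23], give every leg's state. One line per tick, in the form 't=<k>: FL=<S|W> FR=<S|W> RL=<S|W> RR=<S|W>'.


t=1: FL=S FR=S RL=S RR=S
t=2: FL=S FR=S RL=S RR=S
t=12: FL=S FR=S RL=W RR=W
t=15: FL=S FR=S RL=S RR=S
t=23: FL=S FR=S RL=W RR=W

t=1: phase=(6,6,0,0) vs β=9 → FL=S FR=S RL=S RR=S
t=2: phase=(7,7,1,1) vs β=9 → FL=S FR=S RL=S RR=S
t=12: phase=(5,5,11,11) vs β=9 → FL=S FR=S RL=W RR=W
t=15: phase=(8,8,2,2) vs β=9 → FL=S FR=S RL=S RR=S
t=23: phase=(4,4,10,10) vs β=9 → FL=S FR=S RL=W RR=W


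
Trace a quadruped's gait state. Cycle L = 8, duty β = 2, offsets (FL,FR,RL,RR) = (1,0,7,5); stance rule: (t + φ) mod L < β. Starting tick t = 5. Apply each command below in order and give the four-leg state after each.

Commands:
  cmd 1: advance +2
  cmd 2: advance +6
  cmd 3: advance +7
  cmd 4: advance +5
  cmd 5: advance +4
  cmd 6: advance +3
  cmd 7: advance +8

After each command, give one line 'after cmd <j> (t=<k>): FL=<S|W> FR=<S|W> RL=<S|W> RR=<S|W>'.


after cmd 1 (t=7): FL=S FR=W RL=W RR=W
after cmd 2 (t=13): FL=W FR=W RL=W RR=W
after cmd 3 (t=20): FL=W FR=W RL=W RR=S
after cmd 4 (t=25): FL=W FR=S RL=S RR=W
after cmd 5 (t=29): FL=W FR=W RL=W RR=W
after cmd 6 (t=32): FL=S FR=S RL=W RR=W
after cmd 7 (t=40): FL=S FR=S RL=W RR=W

start t=5: FL=W FR=W RL=W RR=W
cmd 1: advance +2 → t=7, phase=(0,7,6,4) → FL=S FR=W RL=W RR=W
cmd 2: advance +6 → t=13, phase=(6,5,4,2) → FL=W FR=W RL=W RR=W
cmd 3: advance +7 → t=20, phase=(5,4,3,1) → FL=W FR=W RL=W RR=S
cmd 4: advance +5 → t=25, phase=(2,1,0,6) → FL=W FR=S RL=S RR=W
cmd 5: advance +4 → t=29, phase=(6,5,4,2) → FL=W FR=W RL=W RR=W
cmd 6: advance +3 → t=32, phase=(1,0,7,5) → FL=S FR=S RL=W RR=W
cmd 7: advance +8 → t=40, phase=(1,0,7,5) → FL=S FR=S RL=W RR=W


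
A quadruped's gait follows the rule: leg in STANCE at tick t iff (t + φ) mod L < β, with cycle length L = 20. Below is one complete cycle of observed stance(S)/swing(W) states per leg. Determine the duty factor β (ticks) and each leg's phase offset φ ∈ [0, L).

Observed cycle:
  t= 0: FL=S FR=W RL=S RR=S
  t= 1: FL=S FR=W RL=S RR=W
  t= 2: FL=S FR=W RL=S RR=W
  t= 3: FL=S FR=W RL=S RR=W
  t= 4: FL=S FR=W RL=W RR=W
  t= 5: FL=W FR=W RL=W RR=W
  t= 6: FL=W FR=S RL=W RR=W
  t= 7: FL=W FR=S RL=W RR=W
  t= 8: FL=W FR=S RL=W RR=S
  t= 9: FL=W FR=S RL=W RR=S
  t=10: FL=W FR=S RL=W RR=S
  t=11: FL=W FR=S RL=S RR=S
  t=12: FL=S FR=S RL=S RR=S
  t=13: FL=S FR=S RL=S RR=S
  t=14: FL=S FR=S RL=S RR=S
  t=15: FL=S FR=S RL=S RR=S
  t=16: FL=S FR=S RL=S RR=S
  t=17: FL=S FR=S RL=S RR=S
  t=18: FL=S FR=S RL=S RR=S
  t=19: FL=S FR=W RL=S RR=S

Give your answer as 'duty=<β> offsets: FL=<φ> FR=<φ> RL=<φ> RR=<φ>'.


duty β = stance ticks per leg = 13
FL: stance ticks = 13; W→S at t=12 → φ=8
FR: stance ticks = 13; W→S at t=6 → φ=14
RL: stance ticks = 13; W→S at t=11 → φ=9
RR: stance ticks = 13; W→S at t=8 → φ=12

duty=13 offsets: FL=8 FR=14 RL=9 RR=12


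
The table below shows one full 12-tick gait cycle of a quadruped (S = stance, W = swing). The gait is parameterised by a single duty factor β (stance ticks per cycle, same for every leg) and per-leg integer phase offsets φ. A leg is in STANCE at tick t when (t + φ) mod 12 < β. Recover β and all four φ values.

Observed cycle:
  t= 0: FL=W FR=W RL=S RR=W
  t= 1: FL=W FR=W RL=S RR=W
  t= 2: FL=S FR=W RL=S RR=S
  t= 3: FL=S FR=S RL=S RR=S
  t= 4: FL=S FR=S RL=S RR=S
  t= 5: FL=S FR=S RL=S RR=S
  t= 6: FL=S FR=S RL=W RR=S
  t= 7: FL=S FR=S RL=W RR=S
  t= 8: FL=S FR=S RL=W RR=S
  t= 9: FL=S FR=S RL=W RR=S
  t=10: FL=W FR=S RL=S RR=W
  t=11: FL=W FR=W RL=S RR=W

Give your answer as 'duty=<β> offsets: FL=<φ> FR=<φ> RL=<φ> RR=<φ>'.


duty β = stance ticks per leg = 8
FL: stance ticks = 8; W→S at t=2 → φ=10
FR: stance ticks = 8; W→S at t=3 → φ=9
RL: stance ticks = 8; W→S at t=10 → φ=2
RR: stance ticks = 8; W→S at t=2 → φ=10

duty=8 offsets: FL=10 FR=9 RL=2 RR=10


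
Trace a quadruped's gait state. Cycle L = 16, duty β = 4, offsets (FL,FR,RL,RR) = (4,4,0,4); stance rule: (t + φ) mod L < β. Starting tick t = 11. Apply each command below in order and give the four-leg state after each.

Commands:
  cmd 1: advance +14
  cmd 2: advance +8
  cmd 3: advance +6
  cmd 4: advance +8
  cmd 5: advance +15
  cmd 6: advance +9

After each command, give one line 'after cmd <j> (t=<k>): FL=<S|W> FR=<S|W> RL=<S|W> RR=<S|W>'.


after cmd 1 (t=25): FL=W FR=W RL=W RR=W
after cmd 2 (t=33): FL=W FR=W RL=S RR=W
after cmd 3 (t=39): FL=W FR=W RL=W RR=W
after cmd 4 (t=47): FL=S FR=S RL=W RR=S
after cmd 5 (t=62): FL=S FR=S RL=W RR=S
after cmd 6 (t=71): FL=W FR=W RL=W RR=W

start t=11: FL=W FR=W RL=W RR=W
cmd 1: advance +14 → t=25, phase=(13,13,9,13) → FL=W FR=W RL=W RR=W
cmd 2: advance +8 → t=33, phase=(5,5,1,5) → FL=W FR=W RL=S RR=W
cmd 3: advance +6 → t=39, phase=(11,11,7,11) → FL=W FR=W RL=W RR=W
cmd 4: advance +8 → t=47, phase=(3,3,15,3) → FL=S FR=S RL=W RR=S
cmd 5: advance +15 → t=62, phase=(2,2,14,2) → FL=S FR=S RL=W RR=S
cmd 6: advance +9 → t=71, phase=(11,11,7,11) → FL=W FR=W RL=W RR=W


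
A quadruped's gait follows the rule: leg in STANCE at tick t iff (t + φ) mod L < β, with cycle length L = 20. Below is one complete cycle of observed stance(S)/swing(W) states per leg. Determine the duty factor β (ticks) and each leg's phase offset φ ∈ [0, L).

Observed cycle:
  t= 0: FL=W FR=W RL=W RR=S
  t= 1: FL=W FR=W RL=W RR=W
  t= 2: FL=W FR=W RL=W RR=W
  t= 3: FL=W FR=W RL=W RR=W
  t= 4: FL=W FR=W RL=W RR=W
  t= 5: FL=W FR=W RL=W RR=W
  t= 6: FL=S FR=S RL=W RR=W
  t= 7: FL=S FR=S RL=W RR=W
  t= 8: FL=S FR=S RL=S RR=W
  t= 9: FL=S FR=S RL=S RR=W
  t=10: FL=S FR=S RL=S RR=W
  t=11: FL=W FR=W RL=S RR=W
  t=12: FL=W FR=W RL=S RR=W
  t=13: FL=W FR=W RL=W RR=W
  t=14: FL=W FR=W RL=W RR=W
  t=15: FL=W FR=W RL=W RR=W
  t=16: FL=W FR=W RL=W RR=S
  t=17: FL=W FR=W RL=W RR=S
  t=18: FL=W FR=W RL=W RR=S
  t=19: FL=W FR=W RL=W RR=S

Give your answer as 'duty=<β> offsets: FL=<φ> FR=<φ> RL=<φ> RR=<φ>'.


duty=5 offsets: FL=14 FR=14 RL=12 RR=4

duty β = stance ticks per leg = 5
FL: stance ticks = 5; W→S at t=6 → φ=14
FR: stance ticks = 5; W→S at t=6 → φ=14
RL: stance ticks = 5; W→S at t=8 → φ=12
RR: stance ticks = 5; W→S at t=16 → φ=4


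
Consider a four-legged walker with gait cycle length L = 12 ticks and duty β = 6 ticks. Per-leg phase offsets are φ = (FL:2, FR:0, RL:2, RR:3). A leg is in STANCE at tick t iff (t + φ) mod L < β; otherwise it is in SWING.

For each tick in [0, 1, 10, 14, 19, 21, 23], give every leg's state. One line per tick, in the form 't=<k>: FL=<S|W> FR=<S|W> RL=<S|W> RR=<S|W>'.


t=0: phase=(2,0,2,3) vs β=6 → FL=S FR=S RL=S RR=S
t=1: phase=(3,1,3,4) vs β=6 → FL=S FR=S RL=S RR=S
t=10: phase=(0,10,0,1) vs β=6 → FL=S FR=W RL=S RR=S
t=14: phase=(4,2,4,5) vs β=6 → FL=S FR=S RL=S RR=S
t=19: phase=(9,7,9,10) vs β=6 → FL=W FR=W RL=W RR=W
t=21: phase=(11,9,11,0) vs β=6 → FL=W FR=W RL=W RR=S
t=23: phase=(1,11,1,2) vs β=6 → FL=S FR=W RL=S RR=S

t=0: FL=S FR=S RL=S RR=S
t=1: FL=S FR=S RL=S RR=S
t=10: FL=S FR=W RL=S RR=S
t=14: FL=S FR=S RL=S RR=S
t=19: FL=W FR=W RL=W RR=W
t=21: FL=W FR=W RL=W RR=S
t=23: FL=S FR=W RL=S RR=S


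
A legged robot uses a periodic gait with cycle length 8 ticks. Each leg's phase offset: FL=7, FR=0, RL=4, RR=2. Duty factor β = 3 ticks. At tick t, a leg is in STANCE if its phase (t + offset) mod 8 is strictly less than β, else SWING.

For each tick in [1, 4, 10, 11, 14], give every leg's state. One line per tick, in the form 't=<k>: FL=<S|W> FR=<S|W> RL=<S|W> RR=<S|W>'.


t=1: phase=(0,1,5,3) vs β=3 → FL=S FR=S RL=W RR=W
t=4: phase=(3,4,0,6) vs β=3 → FL=W FR=W RL=S RR=W
t=10: phase=(1,2,6,4) vs β=3 → FL=S FR=S RL=W RR=W
t=11: phase=(2,3,7,5) vs β=3 → FL=S FR=W RL=W RR=W
t=14: phase=(5,6,2,0) vs β=3 → FL=W FR=W RL=S RR=S

t=1: FL=S FR=S RL=W RR=W
t=4: FL=W FR=W RL=S RR=W
t=10: FL=S FR=S RL=W RR=W
t=11: FL=S FR=W RL=W RR=W
t=14: FL=W FR=W RL=S RR=S


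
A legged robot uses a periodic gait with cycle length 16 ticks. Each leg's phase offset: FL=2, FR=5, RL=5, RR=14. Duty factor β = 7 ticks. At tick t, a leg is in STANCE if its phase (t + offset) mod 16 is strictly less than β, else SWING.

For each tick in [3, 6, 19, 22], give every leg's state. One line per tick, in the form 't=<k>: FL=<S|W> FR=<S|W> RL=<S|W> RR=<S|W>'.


t=3: FL=S FR=W RL=W RR=S
t=6: FL=W FR=W RL=W RR=S
t=19: FL=S FR=W RL=W RR=S
t=22: FL=W FR=W RL=W RR=S

t=3: phase=(5,8,8,1) vs β=7 → FL=S FR=W RL=W RR=S
t=6: phase=(8,11,11,4) vs β=7 → FL=W FR=W RL=W RR=S
t=19: phase=(5,8,8,1) vs β=7 → FL=S FR=W RL=W RR=S
t=22: phase=(8,11,11,4) vs β=7 → FL=W FR=W RL=W RR=S


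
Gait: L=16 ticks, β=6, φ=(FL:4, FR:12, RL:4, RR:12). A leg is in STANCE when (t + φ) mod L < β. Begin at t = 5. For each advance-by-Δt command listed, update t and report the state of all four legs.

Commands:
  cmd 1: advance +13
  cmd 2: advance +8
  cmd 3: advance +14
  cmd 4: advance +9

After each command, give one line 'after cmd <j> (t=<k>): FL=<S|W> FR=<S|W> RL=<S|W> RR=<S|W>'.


start t=5: FL=W FR=S RL=W RR=S
cmd 1: advance +13 → t=18, phase=(6,14,6,14) → FL=W FR=W RL=W RR=W
cmd 2: advance +8 → t=26, phase=(14,6,14,6) → FL=W FR=W RL=W RR=W
cmd 3: advance +14 → t=40, phase=(12,4,12,4) → FL=W FR=S RL=W RR=S
cmd 4: advance +9 → t=49, phase=(5,13,5,13) → FL=S FR=W RL=S RR=W

after cmd 1 (t=18): FL=W FR=W RL=W RR=W
after cmd 2 (t=26): FL=W FR=W RL=W RR=W
after cmd 3 (t=40): FL=W FR=S RL=W RR=S
after cmd 4 (t=49): FL=S FR=W RL=S RR=W


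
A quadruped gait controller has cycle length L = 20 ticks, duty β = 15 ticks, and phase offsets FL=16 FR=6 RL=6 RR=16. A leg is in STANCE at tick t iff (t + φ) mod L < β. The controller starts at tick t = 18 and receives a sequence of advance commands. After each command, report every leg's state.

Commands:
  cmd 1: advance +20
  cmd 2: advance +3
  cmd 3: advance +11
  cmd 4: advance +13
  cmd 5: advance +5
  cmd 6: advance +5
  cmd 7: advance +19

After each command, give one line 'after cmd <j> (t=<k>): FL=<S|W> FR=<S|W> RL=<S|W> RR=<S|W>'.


after cmd 1 (t=38): FL=S FR=S RL=S RR=S
after cmd 2 (t=41): FL=W FR=S RL=S RR=W
after cmd 3 (t=52): FL=S FR=W RL=W RR=S
after cmd 4 (t=65): FL=S FR=S RL=S RR=S
after cmd 5 (t=70): FL=S FR=W RL=W RR=S
after cmd 6 (t=75): FL=S FR=S RL=S RR=S
after cmd 7 (t=94): FL=S FR=S RL=S RR=S

start t=18: FL=S FR=S RL=S RR=S
cmd 1: advance +20 → t=38, phase=(14,4,4,14) → FL=S FR=S RL=S RR=S
cmd 2: advance +3 → t=41, phase=(17,7,7,17) → FL=W FR=S RL=S RR=W
cmd 3: advance +11 → t=52, phase=(8,18,18,8) → FL=S FR=W RL=W RR=S
cmd 4: advance +13 → t=65, phase=(1,11,11,1) → FL=S FR=S RL=S RR=S
cmd 5: advance +5 → t=70, phase=(6,16,16,6) → FL=S FR=W RL=W RR=S
cmd 6: advance +5 → t=75, phase=(11,1,1,11) → FL=S FR=S RL=S RR=S
cmd 7: advance +19 → t=94, phase=(10,0,0,10) → FL=S FR=S RL=S RR=S


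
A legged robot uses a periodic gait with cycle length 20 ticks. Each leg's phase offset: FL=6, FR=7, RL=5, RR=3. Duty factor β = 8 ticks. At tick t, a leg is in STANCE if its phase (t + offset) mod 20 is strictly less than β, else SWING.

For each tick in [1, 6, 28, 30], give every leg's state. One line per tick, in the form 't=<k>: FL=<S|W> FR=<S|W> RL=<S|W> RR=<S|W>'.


t=1: phase=(7,8,6,4) vs β=8 → FL=S FR=W RL=S RR=S
t=6: phase=(12,13,11,9) vs β=8 → FL=W FR=W RL=W RR=W
t=28: phase=(14,15,13,11) vs β=8 → FL=W FR=W RL=W RR=W
t=30: phase=(16,17,15,13) vs β=8 → FL=W FR=W RL=W RR=W

t=1: FL=S FR=W RL=S RR=S
t=6: FL=W FR=W RL=W RR=W
t=28: FL=W FR=W RL=W RR=W
t=30: FL=W FR=W RL=W RR=W


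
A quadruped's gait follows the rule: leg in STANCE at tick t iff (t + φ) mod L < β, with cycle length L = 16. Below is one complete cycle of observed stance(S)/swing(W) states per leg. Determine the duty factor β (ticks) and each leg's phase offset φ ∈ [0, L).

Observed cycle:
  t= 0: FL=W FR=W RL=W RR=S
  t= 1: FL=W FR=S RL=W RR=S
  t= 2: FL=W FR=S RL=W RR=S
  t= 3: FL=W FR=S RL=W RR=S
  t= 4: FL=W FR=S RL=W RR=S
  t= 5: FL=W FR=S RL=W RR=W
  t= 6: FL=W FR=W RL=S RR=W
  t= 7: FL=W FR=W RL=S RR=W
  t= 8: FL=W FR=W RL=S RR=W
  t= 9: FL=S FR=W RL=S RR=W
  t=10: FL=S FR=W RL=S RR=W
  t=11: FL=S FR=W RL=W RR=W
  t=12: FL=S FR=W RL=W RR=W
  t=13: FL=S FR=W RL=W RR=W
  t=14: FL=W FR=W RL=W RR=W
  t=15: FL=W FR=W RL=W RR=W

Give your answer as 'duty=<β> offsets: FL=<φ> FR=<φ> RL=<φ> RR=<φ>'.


duty=5 offsets: FL=7 FR=15 RL=10 RR=0

duty β = stance ticks per leg = 5
FL: stance ticks = 5; W→S at t=9 → φ=7
FR: stance ticks = 5; W→S at t=1 → φ=15
RL: stance ticks = 5; W→S at t=6 → φ=10
RR: stance ticks = 5; W→S at t=0 → φ=0


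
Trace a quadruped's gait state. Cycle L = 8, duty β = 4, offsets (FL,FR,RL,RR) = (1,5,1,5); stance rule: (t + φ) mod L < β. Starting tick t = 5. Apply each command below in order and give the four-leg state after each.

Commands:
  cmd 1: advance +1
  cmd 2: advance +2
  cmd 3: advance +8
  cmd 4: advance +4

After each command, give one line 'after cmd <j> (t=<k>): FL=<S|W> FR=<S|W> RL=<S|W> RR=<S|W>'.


after cmd 1 (t=6): FL=W FR=S RL=W RR=S
after cmd 2 (t=8): FL=S FR=W RL=S RR=W
after cmd 3 (t=16): FL=S FR=W RL=S RR=W
after cmd 4 (t=20): FL=W FR=S RL=W RR=S

start t=5: FL=W FR=S RL=W RR=S
cmd 1: advance +1 → t=6, phase=(7,3,7,3) → FL=W FR=S RL=W RR=S
cmd 2: advance +2 → t=8, phase=(1,5,1,5) → FL=S FR=W RL=S RR=W
cmd 3: advance +8 → t=16, phase=(1,5,1,5) → FL=S FR=W RL=S RR=W
cmd 4: advance +4 → t=20, phase=(5,1,5,1) → FL=W FR=S RL=W RR=S


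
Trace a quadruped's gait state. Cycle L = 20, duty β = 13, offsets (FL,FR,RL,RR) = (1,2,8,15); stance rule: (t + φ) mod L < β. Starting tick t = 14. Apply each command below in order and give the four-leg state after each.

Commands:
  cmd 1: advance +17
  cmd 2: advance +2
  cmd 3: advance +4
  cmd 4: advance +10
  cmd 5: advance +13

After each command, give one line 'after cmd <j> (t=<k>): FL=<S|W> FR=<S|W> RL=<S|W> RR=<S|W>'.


after cmd 1 (t=31): FL=S FR=W RL=W RR=S
after cmd 2 (t=33): FL=W FR=W RL=S RR=S
after cmd 3 (t=37): FL=W FR=W RL=S RR=S
after cmd 4 (t=47): FL=S FR=S RL=W RR=S
after cmd 5 (t=60): FL=S FR=S RL=S RR=W

start t=14: FL=W FR=W RL=S RR=S
cmd 1: advance +17 → t=31, phase=(12,13,19,6) → FL=S FR=W RL=W RR=S
cmd 2: advance +2 → t=33, phase=(14,15,1,8) → FL=W FR=W RL=S RR=S
cmd 3: advance +4 → t=37, phase=(18,19,5,12) → FL=W FR=W RL=S RR=S
cmd 4: advance +10 → t=47, phase=(8,9,15,2) → FL=S FR=S RL=W RR=S
cmd 5: advance +13 → t=60, phase=(1,2,8,15) → FL=S FR=S RL=S RR=W


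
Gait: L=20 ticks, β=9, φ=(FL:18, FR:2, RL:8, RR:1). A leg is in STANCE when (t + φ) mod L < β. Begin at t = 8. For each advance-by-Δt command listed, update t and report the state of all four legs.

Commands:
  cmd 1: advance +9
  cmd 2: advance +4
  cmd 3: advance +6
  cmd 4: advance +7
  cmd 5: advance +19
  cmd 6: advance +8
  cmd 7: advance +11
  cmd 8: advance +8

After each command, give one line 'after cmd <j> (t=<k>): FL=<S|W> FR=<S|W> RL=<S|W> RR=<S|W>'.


start t=8: FL=S FR=W RL=W RR=W
cmd 1: advance +9 → t=17, phase=(15,19,5,18) → FL=W FR=W RL=S RR=W
cmd 2: advance +4 → t=21, phase=(19,3,9,2) → FL=W FR=S RL=W RR=S
cmd 3: advance +6 → t=27, phase=(5,9,15,8) → FL=S FR=W RL=W RR=S
cmd 4: advance +7 → t=34, phase=(12,16,2,15) → FL=W FR=W RL=S RR=W
cmd 5: advance +19 → t=53, phase=(11,15,1,14) → FL=W FR=W RL=S RR=W
cmd 6: advance +8 → t=61, phase=(19,3,9,2) → FL=W FR=S RL=W RR=S
cmd 7: advance +11 → t=72, phase=(10,14,0,13) → FL=W FR=W RL=S RR=W
cmd 8: advance +8 → t=80, phase=(18,2,8,1) → FL=W FR=S RL=S RR=S

after cmd 1 (t=17): FL=W FR=W RL=S RR=W
after cmd 2 (t=21): FL=W FR=S RL=W RR=S
after cmd 3 (t=27): FL=S FR=W RL=W RR=S
after cmd 4 (t=34): FL=W FR=W RL=S RR=W
after cmd 5 (t=53): FL=W FR=W RL=S RR=W
after cmd 6 (t=61): FL=W FR=S RL=W RR=S
after cmd 7 (t=72): FL=W FR=W RL=S RR=W
after cmd 8 (t=80): FL=W FR=S RL=S RR=S


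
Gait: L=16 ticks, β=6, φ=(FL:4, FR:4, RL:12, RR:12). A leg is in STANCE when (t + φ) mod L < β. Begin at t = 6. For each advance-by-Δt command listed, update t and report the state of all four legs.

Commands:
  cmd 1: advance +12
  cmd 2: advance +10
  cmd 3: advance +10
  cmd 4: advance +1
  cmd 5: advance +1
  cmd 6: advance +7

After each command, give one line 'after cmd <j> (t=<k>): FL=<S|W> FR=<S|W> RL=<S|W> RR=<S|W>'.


after cmd 1 (t=18): FL=W FR=W RL=W RR=W
after cmd 2 (t=28): FL=S FR=S RL=W RR=W
after cmd 3 (t=38): FL=W FR=W RL=S RR=S
after cmd 4 (t=39): FL=W FR=W RL=S RR=S
after cmd 5 (t=40): FL=W FR=W RL=S RR=S
after cmd 6 (t=47): FL=S FR=S RL=W RR=W

start t=6: FL=W FR=W RL=S RR=S
cmd 1: advance +12 → t=18, phase=(6,6,14,14) → FL=W FR=W RL=W RR=W
cmd 2: advance +10 → t=28, phase=(0,0,8,8) → FL=S FR=S RL=W RR=W
cmd 3: advance +10 → t=38, phase=(10,10,2,2) → FL=W FR=W RL=S RR=S
cmd 4: advance +1 → t=39, phase=(11,11,3,3) → FL=W FR=W RL=S RR=S
cmd 5: advance +1 → t=40, phase=(12,12,4,4) → FL=W FR=W RL=S RR=S
cmd 6: advance +7 → t=47, phase=(3,3,11,11) → FL=S FR=S RL=W RR=W


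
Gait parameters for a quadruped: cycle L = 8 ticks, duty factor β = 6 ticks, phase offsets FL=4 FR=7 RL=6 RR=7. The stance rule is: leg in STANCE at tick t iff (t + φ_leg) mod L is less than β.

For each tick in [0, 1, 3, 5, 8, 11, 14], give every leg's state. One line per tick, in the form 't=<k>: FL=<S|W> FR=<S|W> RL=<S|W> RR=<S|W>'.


t=0: phase=(4,7,6,7) vs β=6 → FL=S FR=W RL=W RR=W
t=1: phase=(5,0,7,0) vs β=6 → FL=S FR=S RL=W RR=S
t=3: phase=(7,2,1,2) vs β=6 → FL=W FR=S RL=S RR=S
t=5: phase=(1,4,3,4) vs β=6 → FL=S FR=S RL=S RR=S
t=8: phase=(4,7,6,7) vs β=6 → FL=S FR=W RL=W RR=W
t=11: phase=(7,2,1,2) vs β=6 → FL=W FR=S RL=S RR=S
t=14: phase=(2,5,4,5) vs β=6 → FL=S FR=S RL=S RR=S

t=0: FL=S FR=W RL=W RR=W
t=1: FL=S FR=S RL=W RR=S
t=3: FL=W FR=S RL=S RR=S
t=5: FL=S FR=S RL=S RR=S
t=8: FL=S FR=W RL=W RR=W
t=11: FL=W FR=S RL=S RR=S
t=14: FL=S FR=S RL=S RR=S


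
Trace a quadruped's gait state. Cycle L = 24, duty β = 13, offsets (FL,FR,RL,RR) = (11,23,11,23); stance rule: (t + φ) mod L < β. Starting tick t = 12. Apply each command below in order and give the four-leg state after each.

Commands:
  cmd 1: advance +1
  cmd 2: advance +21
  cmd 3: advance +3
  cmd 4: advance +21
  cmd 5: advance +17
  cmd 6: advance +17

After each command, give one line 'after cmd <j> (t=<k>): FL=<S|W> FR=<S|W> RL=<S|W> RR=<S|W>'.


after cmd 1 (t=13): FL=S FR=S RL=S RR=S
after cmd 2 (t=34): FL=W FR=S RL=W RR=S
after cmd 3 (t=37): FL=S FR=S RL=S RR=S
after cmd 4 (t=58): FL=W FR=S RL=W RR=S
after cmd 5 (t=75): FL=W FR=S RL=W RR=S
after cmd 6 (t=92): FL=S FR=W RL=S RR=W

start t=12: FL=W FR=S RL=W RR=S
cmd 1: advance +1 → t=13, phase=(0,12,0,12) → FL=S FR=S RL=S RR=S
cmd 2: advance +21 → t=34, phase=(21,9,21,9) → FL=W FR=S RL=W RR=S
cmd 3: advance +3 → t=37, phase=(0,12,0,12) → FL=S FR=S RL=S RR=S
cmd 4: advance +21 → t=58, phase=(21,9,21,9) → FL=W FR=S RL=W RR=S
cmd 5: advance +17 → t=75, phase=(14,2,14,2) → FL=W FR=S RL=W RR=S
cmd 6: advance +17 → t=92, phase=(7,19,7,19) → FL=S FR=W RL=S RR=W


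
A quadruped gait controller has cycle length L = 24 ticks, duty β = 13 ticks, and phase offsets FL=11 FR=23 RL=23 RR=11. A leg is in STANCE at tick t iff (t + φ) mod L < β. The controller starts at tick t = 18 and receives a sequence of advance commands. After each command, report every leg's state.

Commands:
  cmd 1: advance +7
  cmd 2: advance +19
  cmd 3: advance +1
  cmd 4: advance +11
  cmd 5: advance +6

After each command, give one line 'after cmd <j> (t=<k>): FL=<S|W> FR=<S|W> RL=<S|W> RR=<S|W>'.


after cmd 1 (t=25): FL=S FR=S RL=S RR=S
after cmd 2 (t=44): FL=S FR=W RL=W RR=S
after cmd 3 (t=45): FL=S FR=W RL=W RR=S
after cmd 4 (t=56): FL=W FR=S RL=S RR=W
after cmd 5 (t=62): FL=S FR=W RL=W RR=S

start t=18: FL=S FR=W RL=W RR=S
cmd 1: advance +7 → t=25, phase=(12,0,0,12) → FL=S FR=S RL=S RR=S
cmd 2: advance +19 → t=44, phase=(7,19,19,7) → FL=S FR=W RL=W RR=S
cmd 3: advance +1 → t=45, phase=(8,20,20,8) → FL=S FR=W RL=W RR=S
cmd 4: advance +11 → t=56, phase=(19,7,7,19) → FL=W FR=S RL=S RR=W
cmd 5: advance +6 → t=62, phase=(1,13,13,1) → FL=S FR=W RL=W RR=S


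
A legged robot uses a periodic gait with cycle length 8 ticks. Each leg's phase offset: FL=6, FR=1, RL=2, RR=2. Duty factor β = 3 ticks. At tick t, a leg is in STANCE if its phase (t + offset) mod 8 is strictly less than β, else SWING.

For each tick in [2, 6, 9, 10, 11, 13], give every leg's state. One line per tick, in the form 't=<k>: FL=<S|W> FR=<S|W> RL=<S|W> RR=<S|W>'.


t=2: FL=S FR=W RL=W RR=W
t=6: FL=W FR=W RL=S RR=S
t=9: FL=W FR=S RL=W RR=W
t=10: FL=S FR=W RL=W RR=W
t=11: FL=S FR=W RL=W RR=W
t=13: FL=W FR=W RL=W RR=W

t=2: phase=(0,3,4,4) vs β=3 → FL=S FR=W RL=W RR=W
t=6: phase=(4,7,0,0) vs β=3 → FL=W FR=W RL=S RR=S
t=9: phase=(7,2,3,3) vs β=3 → FL=W FR=S RL=W RR=W
t=10: phase=(0,3,4,4) vs β=3 → FL=S FR=W RL=W RR=W
t=11: phase=(1,4,5,5) vs β=3 → FL=S FR=W RL=W RR=W
t=13: phase=(3,6,7,7) vs β=3 → FL=W FR=W RL=W RR=W


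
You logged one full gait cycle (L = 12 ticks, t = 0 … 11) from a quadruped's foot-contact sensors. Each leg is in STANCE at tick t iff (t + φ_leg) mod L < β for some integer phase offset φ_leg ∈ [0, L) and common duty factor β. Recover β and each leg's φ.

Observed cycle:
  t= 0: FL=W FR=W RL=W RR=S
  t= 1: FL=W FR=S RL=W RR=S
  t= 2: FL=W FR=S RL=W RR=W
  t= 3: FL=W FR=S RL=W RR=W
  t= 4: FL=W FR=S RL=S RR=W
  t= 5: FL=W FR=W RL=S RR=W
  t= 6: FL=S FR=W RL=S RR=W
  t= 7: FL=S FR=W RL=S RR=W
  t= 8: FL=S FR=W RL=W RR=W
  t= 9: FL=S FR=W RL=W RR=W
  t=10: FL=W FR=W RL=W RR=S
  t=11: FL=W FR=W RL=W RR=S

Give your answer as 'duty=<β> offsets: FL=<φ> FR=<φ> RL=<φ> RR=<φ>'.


duty β = stance ticks per leg = 4
FL: stance ticks = 4; W→S at t=6 → φ=6
FR: stance ticks = 4; W→S at t=1 → φ=11
RL: stance ticks = 4; W→S at t=4 → φ=8
RR: stance ticks = 4; W→S at t=10 → φ=2

duty=4 offsets: FL=6 FR=11 RL=8 RR=2


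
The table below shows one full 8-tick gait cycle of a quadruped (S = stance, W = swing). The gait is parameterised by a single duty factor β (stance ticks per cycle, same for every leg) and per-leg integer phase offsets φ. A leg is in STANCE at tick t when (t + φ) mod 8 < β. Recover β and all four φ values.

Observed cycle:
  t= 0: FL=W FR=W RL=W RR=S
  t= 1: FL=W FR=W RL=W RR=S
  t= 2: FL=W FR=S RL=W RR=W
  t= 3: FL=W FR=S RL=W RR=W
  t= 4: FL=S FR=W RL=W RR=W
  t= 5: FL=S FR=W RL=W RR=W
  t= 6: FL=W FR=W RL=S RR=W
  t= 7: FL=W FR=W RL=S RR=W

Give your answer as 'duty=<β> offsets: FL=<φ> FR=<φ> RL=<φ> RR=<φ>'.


duty β = stance ticks per leg = 2
FL: stance ticks = 2; W→S at t=4 → φ=4
FR: stance ticks = 2; W→S at t=2 → φ=6
RL: stance ticks = 2; W→S at t=6 → φ=2
RR: stance ticks = 2; W→S at t=0 → φ=0

duty=2 offsets: FL=4 FR=6 RL=2 RR=0


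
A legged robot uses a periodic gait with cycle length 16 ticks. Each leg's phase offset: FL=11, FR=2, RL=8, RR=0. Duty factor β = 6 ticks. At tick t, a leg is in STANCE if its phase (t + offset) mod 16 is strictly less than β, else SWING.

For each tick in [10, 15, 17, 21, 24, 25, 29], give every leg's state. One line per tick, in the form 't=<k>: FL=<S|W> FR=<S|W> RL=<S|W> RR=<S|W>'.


t=10: phase=(5,12,2,10) vs β=6 → FL=S FR=W RL=S RR=W
t=15: phase=(10,1,7,15) vs β=6 → FL=W FR=S RL=W RR=W
t=17: phase=(12,3,9,1) vs β=6 → FL=W FR=S RL=W RR=S
t=21: phase=(0,7,13,5) vs β=6 → FL=S FR=W RL=W RR=S
t=24: phase=(3,10,0,8) vs β=6 → FL=S FR=W RL=S RR=W
t=25: phase=(4,11,1,9) vs β=6 → FL=S FR=W RL=S RR=W
t=29: phase=(8,15,5,13) vs β=6 → FL=W FR=W RL=S RR=W

t=10: FL=S FR=W RL=S RR=W
t=15: FL=W FR=S RL=W RR=W
t=17: FL=W FR=S RL=W RR=S
t=21: FL=S FR=W RL=W RR=S
t=24: FL=S FR=W RL=S RR=W
t=25: FL=S FR=W RL=S RR=W
t=29: FL=W FR=W RL=S RR=W


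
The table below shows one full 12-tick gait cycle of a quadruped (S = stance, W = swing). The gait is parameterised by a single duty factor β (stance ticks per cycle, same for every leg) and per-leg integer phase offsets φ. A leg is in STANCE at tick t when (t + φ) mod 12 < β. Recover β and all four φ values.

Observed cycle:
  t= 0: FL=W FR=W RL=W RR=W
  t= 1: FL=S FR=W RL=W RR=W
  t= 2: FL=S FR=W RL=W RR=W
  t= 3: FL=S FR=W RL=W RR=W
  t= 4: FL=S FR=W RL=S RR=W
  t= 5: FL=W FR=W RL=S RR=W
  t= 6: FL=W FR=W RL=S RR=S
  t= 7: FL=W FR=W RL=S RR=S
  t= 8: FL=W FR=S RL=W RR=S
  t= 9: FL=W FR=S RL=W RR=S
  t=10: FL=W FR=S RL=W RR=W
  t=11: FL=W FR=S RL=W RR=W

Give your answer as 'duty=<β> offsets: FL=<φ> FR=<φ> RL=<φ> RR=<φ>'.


duty β = stance ticks per leg = 4
FL: stance ticks = 4; W→S at t=1 → φ=11
FR: stance ticks = 4; W→S at t=8 → φ=4
RL: stance ticks = 4; W→S at t=4 → φ=8
RR: stance ticks = 4; W→S at t=6 → φ=6

duty=4 offsets: FL=11 FR=4 RL=8 RR=6


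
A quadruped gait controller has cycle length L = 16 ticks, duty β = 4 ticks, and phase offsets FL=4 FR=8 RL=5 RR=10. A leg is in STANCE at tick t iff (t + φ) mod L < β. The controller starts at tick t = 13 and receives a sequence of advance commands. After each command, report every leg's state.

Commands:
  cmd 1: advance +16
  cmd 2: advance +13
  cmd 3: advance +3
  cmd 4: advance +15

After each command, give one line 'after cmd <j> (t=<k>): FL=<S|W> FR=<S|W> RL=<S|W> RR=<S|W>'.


start t=13: FL=S FR=W RL=S RR=W
cmd 1: advance +16 → t=29, phase=(1,5,2,7) → FL=S FR=W RL=S RR=W
cmd 2: advance +13 → t=42, phase=(14,2,15,4) → FL=W FR=S RL=W RR=W
cmd 3: advance +3 → t=45, phase=(1,5,2,7) → FL=S FR=W RL=S RR=W
cmd 4: advance +15 → t=60, phase=(0,4,1,6) → FL=S FR=W RL=S RR=W

after cmd 1 (t=29): FL=S FR=W RL=S RR=W
after cmd 2 (t=42): FL=W FR=S RL=W RR=W
after cmd 3 (t=45): FL=S FR=W RL=S RR=W
after cmd 4 (t=60): FL=S FR=W RL=S RR=W


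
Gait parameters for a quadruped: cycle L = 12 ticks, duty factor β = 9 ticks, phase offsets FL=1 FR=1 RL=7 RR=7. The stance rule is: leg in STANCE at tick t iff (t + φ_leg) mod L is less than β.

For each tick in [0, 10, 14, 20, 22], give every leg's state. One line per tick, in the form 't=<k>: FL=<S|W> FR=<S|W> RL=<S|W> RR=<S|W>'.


t=0: FL=S FR=S RL=S RR=S
t=10: FL=W FR=W RL=S RR=S
t=14: FL=S FR=S RL=W RR=W
t=20: FL=W FR=W RL=S RR=S
t=22: FL=W FR=W RL=S RR=S

t=0: phase=(1,1,7,7) vs β=9 → FL=S FR=S RL=S RR=S
t=10: phase=(11,11,5,5) vs β=9 → FL=W FR=W RL=S RR=S
t=14: phase=(3,3,9,9) vs β=9 → FL=S FR=S RL=W RR=W
t=20: phase=(9,9,3,3) vs β=9 → FL=W FR=W RL=S RR=S
t=22: phase=(11,11,5,5) vs β=9 → FL=W FR=W RL=S RR=S
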